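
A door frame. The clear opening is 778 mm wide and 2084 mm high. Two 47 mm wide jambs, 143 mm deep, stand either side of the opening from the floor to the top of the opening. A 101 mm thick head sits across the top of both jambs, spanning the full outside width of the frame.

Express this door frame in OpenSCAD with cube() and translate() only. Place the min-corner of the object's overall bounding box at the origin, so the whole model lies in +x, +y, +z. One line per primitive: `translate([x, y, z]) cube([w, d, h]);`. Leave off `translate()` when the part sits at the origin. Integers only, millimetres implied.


cube([47, 143, 2084]);
translate([825, 0, 0]) cube([47, 143, 2084]);
translate([0, 0, 2084]) cube([872, 143, 101]);


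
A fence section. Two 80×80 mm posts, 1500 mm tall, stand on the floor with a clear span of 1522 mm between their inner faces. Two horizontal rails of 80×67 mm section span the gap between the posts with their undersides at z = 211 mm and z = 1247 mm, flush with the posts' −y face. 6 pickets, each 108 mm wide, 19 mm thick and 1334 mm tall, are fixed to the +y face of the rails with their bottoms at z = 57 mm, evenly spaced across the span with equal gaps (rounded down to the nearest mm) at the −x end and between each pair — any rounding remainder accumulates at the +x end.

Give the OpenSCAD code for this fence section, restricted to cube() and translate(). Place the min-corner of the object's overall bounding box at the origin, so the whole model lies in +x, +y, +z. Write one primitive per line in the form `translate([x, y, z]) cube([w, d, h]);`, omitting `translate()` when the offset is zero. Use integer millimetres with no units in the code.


cube([80, 80, 1500]);
translate([1602, 0, 0]) cube([80, 80, 1500]);
translate([80, 0, 211]) cube([1522, 80, 67]);
translate([80, 0, 1247]) cube([1522, 80, 67]);
translate([204, 80, 57]) cube([108, 19, 1334]);
translate([436, 80, 57]) cube([108, 19, 1334]);
translate([668, 80, 57]) cube([108, 19, 1334]);
translate([900, 80, 57]) cube([108, 19, 1334]);
translate([1132, 80, 57]) cube([108, 19, 1334]);
translate([1364, 80, 57]) cube([108, 19, 1334]);


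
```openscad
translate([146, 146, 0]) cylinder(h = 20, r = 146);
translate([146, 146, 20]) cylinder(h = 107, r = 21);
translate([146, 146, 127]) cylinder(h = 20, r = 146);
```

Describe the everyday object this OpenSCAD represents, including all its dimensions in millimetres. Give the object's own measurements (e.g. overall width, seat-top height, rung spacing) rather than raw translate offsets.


A spool: two coaxial disc flanges of radius 146 mm and thickness 20 mm, joined by a core cylinder of radius 21 mm and height 107 mm. The lower flange rests on z = 0 and the three cylinders share a vertical axis.


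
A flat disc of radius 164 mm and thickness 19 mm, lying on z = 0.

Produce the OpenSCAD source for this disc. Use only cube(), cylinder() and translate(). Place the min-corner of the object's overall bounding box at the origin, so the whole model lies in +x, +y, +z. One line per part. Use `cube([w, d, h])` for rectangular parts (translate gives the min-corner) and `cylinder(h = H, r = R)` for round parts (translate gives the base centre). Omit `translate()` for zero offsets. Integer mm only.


translate([164, 164, 0]) cylinder(h = 19, r = 164);


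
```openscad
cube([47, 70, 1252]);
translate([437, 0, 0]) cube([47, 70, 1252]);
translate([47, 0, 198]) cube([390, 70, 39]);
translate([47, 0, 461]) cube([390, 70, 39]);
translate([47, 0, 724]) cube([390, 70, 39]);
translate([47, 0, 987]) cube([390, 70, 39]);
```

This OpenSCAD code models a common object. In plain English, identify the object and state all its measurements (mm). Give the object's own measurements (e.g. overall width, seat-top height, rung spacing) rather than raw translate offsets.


A straight ladder. Two 47×70 mm vertical rails, 1252 mm tall, stand 484 mm apart (outside-to-outside) with their front faces coplanar on the −y side. 4 rungs, each 70 mm deep and 39 mm tall, span between the inner faces of the rails, front faces flush with the rails. The lowest rung's underside is at z = 198 mm and rungs are spaced 263 mm apart (underside to underside).


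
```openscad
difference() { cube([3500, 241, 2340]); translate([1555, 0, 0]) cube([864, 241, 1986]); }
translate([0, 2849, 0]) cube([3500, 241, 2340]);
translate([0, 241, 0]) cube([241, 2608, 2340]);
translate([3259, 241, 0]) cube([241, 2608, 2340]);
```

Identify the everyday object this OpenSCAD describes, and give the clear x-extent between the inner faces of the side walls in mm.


A single room. The interior width is 3018 mm.

Four walls enclosing a rectangle with a door in the front wall — a room. Outside width 3500 minus two 241 mm walls gives 3018 mm.


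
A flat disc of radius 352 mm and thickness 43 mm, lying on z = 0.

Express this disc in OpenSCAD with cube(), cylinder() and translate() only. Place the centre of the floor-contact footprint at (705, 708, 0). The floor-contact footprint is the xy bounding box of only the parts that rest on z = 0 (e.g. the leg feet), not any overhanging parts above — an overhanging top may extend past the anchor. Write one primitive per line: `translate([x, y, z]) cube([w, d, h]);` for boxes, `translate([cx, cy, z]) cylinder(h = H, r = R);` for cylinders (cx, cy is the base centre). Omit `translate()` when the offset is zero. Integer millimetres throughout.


translate([705, 708, 0]) cylinder(h = 43, r = 352);


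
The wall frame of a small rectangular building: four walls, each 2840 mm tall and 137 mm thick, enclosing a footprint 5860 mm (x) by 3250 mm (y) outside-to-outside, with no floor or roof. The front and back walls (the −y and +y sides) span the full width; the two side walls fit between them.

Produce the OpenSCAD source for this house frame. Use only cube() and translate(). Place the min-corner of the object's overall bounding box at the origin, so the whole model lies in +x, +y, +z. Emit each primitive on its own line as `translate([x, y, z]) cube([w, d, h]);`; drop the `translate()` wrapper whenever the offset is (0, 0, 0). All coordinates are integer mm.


cube([5860, 137, 2840]);
translate([0, 3113, 0]) cube([5860, 137, 2840]);
translate([0, 137, 0]) cube([137, 2976, 2840]);
translate([5723, 137, 0]) cube([137, 2976, 2840]);


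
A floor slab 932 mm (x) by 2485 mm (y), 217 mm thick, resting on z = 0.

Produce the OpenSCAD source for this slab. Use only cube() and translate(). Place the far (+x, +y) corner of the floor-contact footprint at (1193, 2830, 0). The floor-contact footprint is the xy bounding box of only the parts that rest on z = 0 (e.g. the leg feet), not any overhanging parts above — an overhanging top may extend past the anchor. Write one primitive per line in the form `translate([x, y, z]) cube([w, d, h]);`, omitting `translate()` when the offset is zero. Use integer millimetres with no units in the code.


translate([261, 345, 0]) cube([932, 2485, 217]);


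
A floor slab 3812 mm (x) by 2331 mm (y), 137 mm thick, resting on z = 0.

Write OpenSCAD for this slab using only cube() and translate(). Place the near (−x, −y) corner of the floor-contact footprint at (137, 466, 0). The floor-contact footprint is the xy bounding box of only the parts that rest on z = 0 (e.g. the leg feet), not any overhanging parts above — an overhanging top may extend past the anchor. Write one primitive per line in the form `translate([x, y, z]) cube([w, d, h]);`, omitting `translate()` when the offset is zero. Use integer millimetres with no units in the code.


translate([137, 466, 0]) cube([3812, 2331, 137]);


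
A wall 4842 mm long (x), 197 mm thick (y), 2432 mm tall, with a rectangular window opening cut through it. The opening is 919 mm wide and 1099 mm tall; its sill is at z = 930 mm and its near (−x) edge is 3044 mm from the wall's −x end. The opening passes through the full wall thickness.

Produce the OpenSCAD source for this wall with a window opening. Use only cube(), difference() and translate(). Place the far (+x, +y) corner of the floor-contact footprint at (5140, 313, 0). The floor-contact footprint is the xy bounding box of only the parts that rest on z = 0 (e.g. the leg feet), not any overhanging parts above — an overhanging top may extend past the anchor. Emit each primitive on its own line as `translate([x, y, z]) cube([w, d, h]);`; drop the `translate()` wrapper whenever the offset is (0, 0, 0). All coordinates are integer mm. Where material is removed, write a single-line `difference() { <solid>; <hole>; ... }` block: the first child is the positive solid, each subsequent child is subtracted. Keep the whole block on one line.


difference() { translate([298, 116, 0]) cube([4842, 197, 2432]); translate([3342, 116, 930]) cube([919, 197, 1099]); }


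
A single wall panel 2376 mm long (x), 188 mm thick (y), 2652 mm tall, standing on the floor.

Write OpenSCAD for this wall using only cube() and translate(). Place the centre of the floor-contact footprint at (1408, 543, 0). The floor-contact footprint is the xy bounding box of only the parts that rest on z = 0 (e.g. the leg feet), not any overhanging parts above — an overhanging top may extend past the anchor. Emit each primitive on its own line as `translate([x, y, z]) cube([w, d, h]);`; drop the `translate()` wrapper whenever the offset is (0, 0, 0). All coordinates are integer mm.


translate([220, 449, 0]) cube([2376, 188, 2652]);


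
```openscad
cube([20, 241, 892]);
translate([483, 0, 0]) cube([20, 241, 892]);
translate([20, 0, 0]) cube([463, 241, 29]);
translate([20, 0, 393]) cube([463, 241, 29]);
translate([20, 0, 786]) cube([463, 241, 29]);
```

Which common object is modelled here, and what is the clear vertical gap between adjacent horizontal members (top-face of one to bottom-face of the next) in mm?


A bookshelf. The clear shelf gap is 364 mm.

Two tall side panels with 3 horizontal boards between them — a bookshelf. The first two shelf undersides are at z = 0 and z = 393; with shelf thickness 29, the clear gap is 393 − 0 − 29 = 364 mm.


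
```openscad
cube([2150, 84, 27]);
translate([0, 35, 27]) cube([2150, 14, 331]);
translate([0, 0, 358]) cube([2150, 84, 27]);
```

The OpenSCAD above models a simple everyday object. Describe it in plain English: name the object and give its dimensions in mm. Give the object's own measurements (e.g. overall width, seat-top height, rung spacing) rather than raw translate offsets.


An I-beam lying along x, 2150 mm long. Overall section height 385 mm. Two flanges 84 mm wide (y) and 27 mm thick, one on the floor and one at the top; a web 14 mm thick runs between them, centred on the flange width.


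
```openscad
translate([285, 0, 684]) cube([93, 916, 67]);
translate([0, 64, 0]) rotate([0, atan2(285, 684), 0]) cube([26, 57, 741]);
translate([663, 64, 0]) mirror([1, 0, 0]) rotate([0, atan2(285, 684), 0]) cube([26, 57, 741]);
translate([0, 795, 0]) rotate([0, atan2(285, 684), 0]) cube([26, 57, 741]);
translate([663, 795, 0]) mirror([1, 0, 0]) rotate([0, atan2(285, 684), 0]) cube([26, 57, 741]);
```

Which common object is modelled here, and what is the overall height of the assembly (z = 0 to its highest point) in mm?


A sawhorse. The overall height is 751 mm.

A beam across two mirrored pairs of raked legs — a sawhorse. The beam's underside is at z = 684 (matching the legs' vertical rise in atan2(285, 684)) and the beam is 67 mm tall, so its top is at 684 + 67 = 751 mm. The raked legs top out at the beam's underside, so that is the highest point.


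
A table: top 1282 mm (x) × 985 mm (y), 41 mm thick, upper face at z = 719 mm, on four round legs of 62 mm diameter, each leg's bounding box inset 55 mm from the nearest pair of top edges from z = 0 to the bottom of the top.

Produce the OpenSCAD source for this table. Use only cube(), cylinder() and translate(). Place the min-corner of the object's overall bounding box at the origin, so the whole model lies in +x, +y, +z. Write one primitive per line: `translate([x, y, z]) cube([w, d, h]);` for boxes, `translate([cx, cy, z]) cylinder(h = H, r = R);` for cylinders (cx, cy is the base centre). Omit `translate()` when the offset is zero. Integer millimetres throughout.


translate([0, 0, 678]) cube([1282, 985, 41]);
translate([86, 86, 0]) cylinder(h = 678, r = 31);
translate([1196, 86, 0]) cylinder(h = 678, r = 31);
translate([86, 899, 0]) cylinder(h = 678, r = 31);
translate([1196, 899, 0]) cylinder(h = 678, r = 31);


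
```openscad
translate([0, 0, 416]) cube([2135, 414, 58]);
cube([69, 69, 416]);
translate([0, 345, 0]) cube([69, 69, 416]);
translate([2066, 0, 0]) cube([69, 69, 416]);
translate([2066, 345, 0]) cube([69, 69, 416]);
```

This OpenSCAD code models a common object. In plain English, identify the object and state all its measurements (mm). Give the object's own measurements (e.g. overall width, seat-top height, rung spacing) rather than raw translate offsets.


A bench: a 2135×414 mm seat slab, 58 mm thick, top at z = 474 mm, on four 69×69 mm square legs flush with the seat corners and standing on z = 0.


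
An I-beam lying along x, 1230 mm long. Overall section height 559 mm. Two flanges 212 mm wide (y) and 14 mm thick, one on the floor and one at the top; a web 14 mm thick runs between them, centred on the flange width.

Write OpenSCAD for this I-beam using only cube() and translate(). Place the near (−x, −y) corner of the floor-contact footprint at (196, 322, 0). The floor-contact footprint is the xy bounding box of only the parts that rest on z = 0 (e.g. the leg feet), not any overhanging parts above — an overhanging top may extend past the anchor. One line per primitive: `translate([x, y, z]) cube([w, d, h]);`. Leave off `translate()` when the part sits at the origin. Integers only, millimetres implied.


translate([196, 322, 0]) cube([1230, 212, 14]);
translate([196, 421, 14]) cube([1230, 14, 531]);
translate([196, 322, 545]) cube([1230, 212, 14]);


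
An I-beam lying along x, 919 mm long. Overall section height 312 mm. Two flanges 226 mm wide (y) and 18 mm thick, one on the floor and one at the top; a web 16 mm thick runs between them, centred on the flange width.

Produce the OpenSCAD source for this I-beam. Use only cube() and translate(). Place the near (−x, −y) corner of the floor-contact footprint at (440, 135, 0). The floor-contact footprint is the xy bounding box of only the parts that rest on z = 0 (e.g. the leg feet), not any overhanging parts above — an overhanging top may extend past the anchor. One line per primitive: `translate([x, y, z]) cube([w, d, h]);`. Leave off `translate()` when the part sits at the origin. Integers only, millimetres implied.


translate([440, 135, 0]) cube([919, 226, 18]);
translate([440, 240, 18]) cube([919, 16, 276]);
translate([440, 135, 294]) cube([919, 226, 18]);


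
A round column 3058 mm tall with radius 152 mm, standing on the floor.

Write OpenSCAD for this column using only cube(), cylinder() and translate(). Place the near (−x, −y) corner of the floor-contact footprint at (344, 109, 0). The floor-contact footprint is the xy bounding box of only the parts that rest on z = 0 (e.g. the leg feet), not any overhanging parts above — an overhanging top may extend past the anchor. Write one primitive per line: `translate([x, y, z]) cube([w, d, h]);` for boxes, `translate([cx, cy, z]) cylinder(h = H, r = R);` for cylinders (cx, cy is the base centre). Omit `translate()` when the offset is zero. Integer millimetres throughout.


translate([496, 261, 0]) cylinder(h = 3058, r = 152);


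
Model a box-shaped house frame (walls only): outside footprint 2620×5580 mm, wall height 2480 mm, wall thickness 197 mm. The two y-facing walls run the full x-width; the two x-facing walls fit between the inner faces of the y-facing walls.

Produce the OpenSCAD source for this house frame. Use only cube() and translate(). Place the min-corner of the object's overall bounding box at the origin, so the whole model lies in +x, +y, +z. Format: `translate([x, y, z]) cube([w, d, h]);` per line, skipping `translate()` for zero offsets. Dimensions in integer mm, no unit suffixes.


cube([2620, 197, 2480]);
translate([0, 5383, 0]) cube([2620, 197, 2480]);
translate([0, 197, 0]) cube([197, 5186, 2480]);
translate([2423, 197, 0]) cube([197, 5186, 2480]);


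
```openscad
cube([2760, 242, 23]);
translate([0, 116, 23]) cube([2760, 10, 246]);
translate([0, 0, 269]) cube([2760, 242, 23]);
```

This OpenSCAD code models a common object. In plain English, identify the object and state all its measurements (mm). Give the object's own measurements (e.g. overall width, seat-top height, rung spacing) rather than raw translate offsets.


An I-beam lying along x, 2760 mm long. Overall section height 292 mm. Two flanges 242 mm wide (y) and 23 mm thick, one on the floor and one at the top; a web 10 mm thick runs between them, centred on the flange width.


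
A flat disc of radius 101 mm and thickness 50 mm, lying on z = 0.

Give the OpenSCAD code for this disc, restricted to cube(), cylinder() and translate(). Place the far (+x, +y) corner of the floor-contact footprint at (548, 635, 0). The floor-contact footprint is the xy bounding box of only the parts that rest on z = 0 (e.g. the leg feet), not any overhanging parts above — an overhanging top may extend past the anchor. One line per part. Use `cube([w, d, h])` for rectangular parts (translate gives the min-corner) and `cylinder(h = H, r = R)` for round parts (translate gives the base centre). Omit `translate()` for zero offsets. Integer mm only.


translate([447, 534, 0]) cylinder(h = 50, r = 101);


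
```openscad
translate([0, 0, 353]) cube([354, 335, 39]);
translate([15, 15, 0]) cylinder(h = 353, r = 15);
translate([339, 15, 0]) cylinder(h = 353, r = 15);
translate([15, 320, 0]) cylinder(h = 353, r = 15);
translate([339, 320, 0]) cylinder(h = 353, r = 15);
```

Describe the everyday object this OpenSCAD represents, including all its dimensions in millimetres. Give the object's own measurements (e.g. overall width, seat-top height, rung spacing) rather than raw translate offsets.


A four-legged stool. The seat is a 354×335×39 mm slab whose top surface is at z = 392 mm; four round legs, each 30 mm in diameter, run from the floor (z = 0) to the underside of the seat, each leg's axis is inset half a diameter from the nearest pair of seat edges (so the leg's bounding box is flush with the corner).


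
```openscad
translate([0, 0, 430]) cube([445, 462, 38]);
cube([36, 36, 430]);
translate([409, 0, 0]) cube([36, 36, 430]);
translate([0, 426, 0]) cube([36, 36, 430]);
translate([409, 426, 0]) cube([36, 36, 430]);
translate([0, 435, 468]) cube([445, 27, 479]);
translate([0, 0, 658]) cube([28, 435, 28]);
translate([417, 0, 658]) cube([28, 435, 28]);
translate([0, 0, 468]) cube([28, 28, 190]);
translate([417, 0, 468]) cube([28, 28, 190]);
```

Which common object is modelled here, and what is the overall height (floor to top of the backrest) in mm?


A chair. The overall height is 947 mm.

A slab on four corner posts with a tall panel at the back — a chair. The seat slab sits at z = 430 with thickness 38, and the 479 mm backrest starts at the seat top, so the overall height is 430 + 38 + 479 = 947 mm.


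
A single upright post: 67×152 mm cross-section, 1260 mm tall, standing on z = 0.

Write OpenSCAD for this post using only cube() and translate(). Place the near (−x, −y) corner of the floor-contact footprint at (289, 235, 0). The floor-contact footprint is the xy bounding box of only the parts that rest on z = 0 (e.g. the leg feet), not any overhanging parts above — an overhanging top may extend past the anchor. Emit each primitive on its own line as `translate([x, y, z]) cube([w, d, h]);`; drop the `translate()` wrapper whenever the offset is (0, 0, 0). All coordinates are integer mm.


translate([289, 235, 0]) cube([67, 152, 1260]);


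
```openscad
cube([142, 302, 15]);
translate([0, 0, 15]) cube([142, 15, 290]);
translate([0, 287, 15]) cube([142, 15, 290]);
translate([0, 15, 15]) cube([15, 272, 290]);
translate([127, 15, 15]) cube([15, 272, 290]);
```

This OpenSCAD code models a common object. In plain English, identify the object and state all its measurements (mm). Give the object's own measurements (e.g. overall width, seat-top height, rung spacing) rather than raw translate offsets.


An open-topped rectangular box: outside dimensions 142×302×305 mm, with a uniform wall and base thickness of 15 mm. The base is a full 142×302 slab on the floor; four walls sit on top of the base. The front and back walls (the −y and +y sides) span the full width; the two side walls fit between them.


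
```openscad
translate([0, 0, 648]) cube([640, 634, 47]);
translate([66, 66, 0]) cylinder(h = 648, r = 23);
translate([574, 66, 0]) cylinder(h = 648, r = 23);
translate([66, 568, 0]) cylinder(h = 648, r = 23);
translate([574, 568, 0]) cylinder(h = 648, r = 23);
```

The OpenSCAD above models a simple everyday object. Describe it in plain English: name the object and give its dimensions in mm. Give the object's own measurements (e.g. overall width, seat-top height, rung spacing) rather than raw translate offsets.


A rectangular dining table. The top is 640×634×47 mm with its upper surface at z = 695 mm. It stands on four round legs of 46 mm diameter, each leg's bounding box inset 43 mm from the nearest pair of top edges, running from the floor to the underside of the top.


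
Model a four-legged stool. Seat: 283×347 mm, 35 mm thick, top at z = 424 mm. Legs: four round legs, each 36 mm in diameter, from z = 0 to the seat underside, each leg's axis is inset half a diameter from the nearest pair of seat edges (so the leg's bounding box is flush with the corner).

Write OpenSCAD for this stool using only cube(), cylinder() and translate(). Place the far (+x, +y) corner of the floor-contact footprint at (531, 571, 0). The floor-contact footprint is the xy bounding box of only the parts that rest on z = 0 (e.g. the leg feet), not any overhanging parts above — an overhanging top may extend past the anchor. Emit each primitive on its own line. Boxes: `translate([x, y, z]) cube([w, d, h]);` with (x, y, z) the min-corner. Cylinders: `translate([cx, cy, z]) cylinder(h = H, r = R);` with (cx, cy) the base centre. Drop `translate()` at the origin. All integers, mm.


translate([248, 224, 389]) cube([283, 347, 35]);
translate([266, 242, 0]) cylinder(h = 389, r = 18);
translate([513, 242, 0]) cylinder(h = 389, r = 18);
translate([266, 553, 0]) cylinder(h = 389, r = 18);
translate([513, 553, 0]) cylinder(h = 389, r = 18);


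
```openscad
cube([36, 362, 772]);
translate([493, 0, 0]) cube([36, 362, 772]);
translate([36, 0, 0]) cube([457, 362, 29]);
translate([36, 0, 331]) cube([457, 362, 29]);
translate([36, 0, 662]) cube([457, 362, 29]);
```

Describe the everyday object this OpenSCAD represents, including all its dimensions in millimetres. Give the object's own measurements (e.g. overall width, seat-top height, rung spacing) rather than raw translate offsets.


An open bookshelf. Two side panels, each 36 mm thick, 362 mm deep and 772 mm tall, stand 529 mm apart (outside-to-outside). Between them sit 3 shelves, each 29 mm thick and 362 mm deep, spanning the full gap between the sides. The bottom shelf rests on the floor (its underside at z = 0) and the clear gap between one shelf's top and the next shelf's underside is 302 mm.


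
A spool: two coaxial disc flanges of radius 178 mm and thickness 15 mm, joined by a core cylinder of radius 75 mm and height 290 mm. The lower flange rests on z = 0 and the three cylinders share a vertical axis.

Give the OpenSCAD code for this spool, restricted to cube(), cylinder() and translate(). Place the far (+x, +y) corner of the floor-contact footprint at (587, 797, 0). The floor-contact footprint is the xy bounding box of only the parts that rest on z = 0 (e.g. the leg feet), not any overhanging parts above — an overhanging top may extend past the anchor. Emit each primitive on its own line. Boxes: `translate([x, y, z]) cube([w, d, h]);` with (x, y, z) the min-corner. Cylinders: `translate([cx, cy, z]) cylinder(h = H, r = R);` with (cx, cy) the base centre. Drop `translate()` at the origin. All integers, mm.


translate([409, 619, 0]) cylinder(h = 15, r = 178);
translate([409, 619, 15]) cylinder(h = 290, r = 75);
translate([409, 619, 305]) cylinder(h = 15, r = 178);


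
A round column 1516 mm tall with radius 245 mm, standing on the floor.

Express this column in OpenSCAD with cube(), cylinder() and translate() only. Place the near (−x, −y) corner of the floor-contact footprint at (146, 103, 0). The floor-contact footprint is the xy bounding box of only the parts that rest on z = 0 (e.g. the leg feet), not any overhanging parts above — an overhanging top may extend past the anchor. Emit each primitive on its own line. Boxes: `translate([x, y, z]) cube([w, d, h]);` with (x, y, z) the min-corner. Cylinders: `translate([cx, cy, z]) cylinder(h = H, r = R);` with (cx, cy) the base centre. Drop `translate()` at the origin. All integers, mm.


translate([391, 348, 0]) cylinder(h = 1516, r = 245);


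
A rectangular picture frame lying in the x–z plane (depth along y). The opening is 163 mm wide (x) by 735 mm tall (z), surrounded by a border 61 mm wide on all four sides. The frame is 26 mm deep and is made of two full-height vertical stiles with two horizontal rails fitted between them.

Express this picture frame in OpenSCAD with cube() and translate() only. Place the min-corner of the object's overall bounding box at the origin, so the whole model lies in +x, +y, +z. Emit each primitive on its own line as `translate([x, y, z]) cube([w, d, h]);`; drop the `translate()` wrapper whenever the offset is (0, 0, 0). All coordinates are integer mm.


cube([61, 26, 857]);
translate([224, 0, 0]) cube([61, 26, 857]);
translate([61, 0, 0]) cube([163, 26, 61]);
translate([61, 0, 796]) cube([163, 26, 61]);


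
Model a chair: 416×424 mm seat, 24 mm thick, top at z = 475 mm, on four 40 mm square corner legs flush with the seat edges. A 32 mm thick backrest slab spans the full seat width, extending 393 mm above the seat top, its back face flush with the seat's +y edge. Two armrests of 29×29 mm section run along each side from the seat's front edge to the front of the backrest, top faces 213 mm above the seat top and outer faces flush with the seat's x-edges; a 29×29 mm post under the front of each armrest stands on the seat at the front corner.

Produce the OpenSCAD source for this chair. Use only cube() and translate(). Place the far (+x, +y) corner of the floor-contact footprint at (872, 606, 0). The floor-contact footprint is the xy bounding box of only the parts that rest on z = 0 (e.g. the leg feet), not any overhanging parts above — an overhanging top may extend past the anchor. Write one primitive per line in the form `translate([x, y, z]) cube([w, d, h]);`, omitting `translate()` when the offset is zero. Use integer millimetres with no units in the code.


// leg_h = 475 - 24 = 451
// arm post h = 213 - 29 = 184
translate([456, 182, 451]) cube([416, 424, 24]);
translate([456, 182, 0]) cube([40, 40, 451]);
translate([832, 182, 0]) cube([40, 40, 451]);
translate([456, 566, 0]) cube([40, 40, 451]);
translate([832, 566, 0]) cube([40, 40, 451]);
translate([456, 574, 475]) cube([416, 32, 393]);
translate([456, 182, 659]) cube([29, 392, 29]);
translate([843, 182, 659]) cube([29, 392, 29]);
translate([456, 182, 475]) cube([29, 29, 184]);
translate([843, 182, 475]) cube([29, 29, 184]);


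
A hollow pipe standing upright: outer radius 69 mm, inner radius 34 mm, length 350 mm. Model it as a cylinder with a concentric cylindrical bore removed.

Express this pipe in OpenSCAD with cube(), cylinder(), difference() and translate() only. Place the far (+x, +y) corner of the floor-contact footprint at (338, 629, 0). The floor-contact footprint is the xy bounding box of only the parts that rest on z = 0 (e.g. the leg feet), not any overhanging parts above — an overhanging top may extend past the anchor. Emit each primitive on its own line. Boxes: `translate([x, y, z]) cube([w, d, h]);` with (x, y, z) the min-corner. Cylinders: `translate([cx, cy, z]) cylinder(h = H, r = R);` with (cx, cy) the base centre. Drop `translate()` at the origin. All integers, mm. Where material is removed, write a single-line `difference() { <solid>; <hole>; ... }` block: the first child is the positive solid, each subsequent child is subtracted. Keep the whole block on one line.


difference() { translate([269, 560, 0]) cylinder(h = 350, r = 69); translate([269, 560, 0]) cylinder(h = 350, r = 34); }


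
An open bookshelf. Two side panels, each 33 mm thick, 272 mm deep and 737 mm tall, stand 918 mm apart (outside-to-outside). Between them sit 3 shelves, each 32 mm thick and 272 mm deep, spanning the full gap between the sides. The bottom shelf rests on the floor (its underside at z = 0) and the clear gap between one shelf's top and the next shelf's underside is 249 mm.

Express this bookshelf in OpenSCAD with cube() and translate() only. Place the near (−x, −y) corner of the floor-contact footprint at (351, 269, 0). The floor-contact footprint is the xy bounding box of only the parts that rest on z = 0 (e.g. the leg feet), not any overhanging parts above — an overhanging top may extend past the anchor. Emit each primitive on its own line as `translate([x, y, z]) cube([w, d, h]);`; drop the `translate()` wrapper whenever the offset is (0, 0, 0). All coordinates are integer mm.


translate([351, 269, 0]) cube([33, 272, 737]);
translate([1236, 269, 0]) cube([33, 272, 737]);
translate([384, 269, 0]) cube([852, 272, 32]);
translate([384, 269, 281]) cube([852, 272, 32]);
translate([384, 269, 562]) cube([852, 272, 32]);


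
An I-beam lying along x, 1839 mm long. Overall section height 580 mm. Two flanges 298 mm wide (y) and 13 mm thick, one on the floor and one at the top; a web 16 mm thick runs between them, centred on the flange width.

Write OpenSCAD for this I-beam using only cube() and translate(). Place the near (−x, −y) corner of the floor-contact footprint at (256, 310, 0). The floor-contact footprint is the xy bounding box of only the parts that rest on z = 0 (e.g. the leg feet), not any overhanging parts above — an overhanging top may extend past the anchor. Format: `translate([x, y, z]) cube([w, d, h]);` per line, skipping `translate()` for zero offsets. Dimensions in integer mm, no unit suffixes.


translate([256, 310, 0]) cube([1839, 298, 13]);
translate([256, 451, 13]) cube([1839, 16, 554]);
translate([256, 310, 567]) cube([1839, 298, 13]);


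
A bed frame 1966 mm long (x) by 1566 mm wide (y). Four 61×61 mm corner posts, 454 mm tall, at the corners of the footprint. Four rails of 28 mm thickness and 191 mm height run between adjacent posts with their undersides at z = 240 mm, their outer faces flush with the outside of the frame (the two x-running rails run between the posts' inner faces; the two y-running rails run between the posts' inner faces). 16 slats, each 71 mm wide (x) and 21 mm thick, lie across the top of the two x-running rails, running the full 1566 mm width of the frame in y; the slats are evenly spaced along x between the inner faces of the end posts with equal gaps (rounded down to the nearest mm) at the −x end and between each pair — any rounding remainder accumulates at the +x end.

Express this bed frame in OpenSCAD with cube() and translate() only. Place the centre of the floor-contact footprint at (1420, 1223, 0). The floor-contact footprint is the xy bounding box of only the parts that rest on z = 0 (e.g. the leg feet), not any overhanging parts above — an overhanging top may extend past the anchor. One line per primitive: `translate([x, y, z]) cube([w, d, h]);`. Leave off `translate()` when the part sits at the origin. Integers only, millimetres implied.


translate([437, 440, 0]) cube([61, 61, 454]);
translate([437, 1945, 0]) cube([61, 61, 454]);
translate([2342, 440, 0]) cube([61, 61, 454]);
translate([2342, 1945, 0]) cube([61, 61, 454]);
translate([498, 440, 240]) cube([1844, 28, 191]);
translate([498, 1978, 240]) cube([1844, 28, 191]);
translate([437, 501, 240]) cube([28, 1444, 191]);
translate([2375, 501, 240]) cube([28, 1444, 191]);
translate([539, 440, 431]) cube([71, 1566, 21]);
translate([651, 440, 431]) cube([71, 1566, 21]);
translate([763, 440, 431]) cube([71, 1566, 21]);
translate([875, 440, 431]) cube([71, 1566, 21]);
translate([987, 440, 431]) cube([71, 1566, 21]);
translate([1099, 440, 431]) cube([71, 1566, 21]);
translate([1211, 440, 431]) cube([71, 1566, 21]);
translate([1323, 440, 431]) cube([71, 1566, 21]);
translate([1435, 440, 431]) cube([71, 1566, 21]);
translate([1547, 440, 431]) cube([71, 1566, 21]);
translate([1659, 440, 431]) cube([71, 1566, 21]);
translate([1771, 440, 431]) cube([71, 1566, 21]);
translate([1883, 440, 431]) cube([71, 1566, 21]);
translate([1995, 440, 431]) cube([71, 1566, 21]);
translate([2107, 440, 431]) cube([71, 1566, 21]);
translate([2219, 440, 431]) cube([71, 1566, 21]);


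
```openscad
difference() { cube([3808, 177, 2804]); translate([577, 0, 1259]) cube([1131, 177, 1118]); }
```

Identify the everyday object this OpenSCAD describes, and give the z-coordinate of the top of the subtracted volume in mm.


A wall with a window opening. The window head height is 2377 mm.

A wall with a rectangular opening subtracted — a window. Sill at z = 1259, opening 1118 mm tall, so the head is at 1259 + 1118 = 2377 mm.


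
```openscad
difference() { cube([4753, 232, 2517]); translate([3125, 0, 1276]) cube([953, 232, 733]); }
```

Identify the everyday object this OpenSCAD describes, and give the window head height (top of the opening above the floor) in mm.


A wall with a window opening. The window head height is 2009 mm.

A wall with a rectangular opening subtracted — a window. Sill at z = 1276, opening 733 mm tall, so the head is at 1276 + 733 = 2009 mm.


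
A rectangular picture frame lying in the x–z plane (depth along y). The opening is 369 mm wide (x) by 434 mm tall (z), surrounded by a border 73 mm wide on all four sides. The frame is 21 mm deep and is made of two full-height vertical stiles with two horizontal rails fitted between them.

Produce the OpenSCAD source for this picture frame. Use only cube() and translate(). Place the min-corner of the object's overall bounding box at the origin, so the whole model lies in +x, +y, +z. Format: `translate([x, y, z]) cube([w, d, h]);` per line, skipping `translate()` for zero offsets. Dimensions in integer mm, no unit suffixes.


cube([73, 21, 580]);
translate([442, 0, 0]) cube([73, 21, 580]);
translate([73, 0, 0]) cube([369, 21, 73]);
translate([73, 0, 507]) cube([369, 21, 73]);


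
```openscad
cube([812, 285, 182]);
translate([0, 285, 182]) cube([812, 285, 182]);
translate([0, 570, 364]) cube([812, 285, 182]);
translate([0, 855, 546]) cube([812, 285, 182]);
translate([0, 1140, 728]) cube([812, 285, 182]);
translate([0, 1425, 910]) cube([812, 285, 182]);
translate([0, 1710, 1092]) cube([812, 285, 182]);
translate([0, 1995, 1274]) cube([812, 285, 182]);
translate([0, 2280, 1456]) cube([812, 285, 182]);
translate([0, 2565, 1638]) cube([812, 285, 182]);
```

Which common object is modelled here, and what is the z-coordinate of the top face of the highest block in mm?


A staircase. The total rise is 1820 mm.

10 identical blocks, each offset up and back from the previous — a staircase. Each step is 182 mm tall and there are 10 of them, so the total rise is 10 × 182 = 1820 mm.


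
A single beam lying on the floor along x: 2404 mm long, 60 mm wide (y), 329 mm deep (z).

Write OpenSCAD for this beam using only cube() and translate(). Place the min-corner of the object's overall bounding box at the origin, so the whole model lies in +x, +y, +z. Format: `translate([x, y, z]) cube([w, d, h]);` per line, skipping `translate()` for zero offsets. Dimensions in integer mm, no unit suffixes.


cube([2404, 60, 329]);


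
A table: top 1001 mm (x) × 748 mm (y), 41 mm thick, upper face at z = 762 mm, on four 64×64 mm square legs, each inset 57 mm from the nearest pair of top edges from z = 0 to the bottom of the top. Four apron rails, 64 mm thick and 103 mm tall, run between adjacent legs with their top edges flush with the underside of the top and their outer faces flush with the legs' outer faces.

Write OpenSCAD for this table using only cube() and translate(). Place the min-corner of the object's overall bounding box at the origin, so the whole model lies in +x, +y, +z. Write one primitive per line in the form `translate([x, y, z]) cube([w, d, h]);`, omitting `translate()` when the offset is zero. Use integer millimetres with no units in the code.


translate([0, 0, 721]) cube([1001, 748, 41]);
translate([57, 57, 0]) cube([64, 64, 721]);
translate([880, 57, 0]) cube([64, 64, 721]);
translate([57, 627, 0]) cube([64, 64, 721]);
translate([880, 627, 0]) cube([64, 64, 721]);
translate([121, 57, 618]) cube([759, 64, 103]);
translate([121, 627, 618]) cube([759, 64, 103]);
translate([57, 121, 618]) cube([64, 506, 103]);
translate([880, 121, 618]) cube([64, 506, 103]);


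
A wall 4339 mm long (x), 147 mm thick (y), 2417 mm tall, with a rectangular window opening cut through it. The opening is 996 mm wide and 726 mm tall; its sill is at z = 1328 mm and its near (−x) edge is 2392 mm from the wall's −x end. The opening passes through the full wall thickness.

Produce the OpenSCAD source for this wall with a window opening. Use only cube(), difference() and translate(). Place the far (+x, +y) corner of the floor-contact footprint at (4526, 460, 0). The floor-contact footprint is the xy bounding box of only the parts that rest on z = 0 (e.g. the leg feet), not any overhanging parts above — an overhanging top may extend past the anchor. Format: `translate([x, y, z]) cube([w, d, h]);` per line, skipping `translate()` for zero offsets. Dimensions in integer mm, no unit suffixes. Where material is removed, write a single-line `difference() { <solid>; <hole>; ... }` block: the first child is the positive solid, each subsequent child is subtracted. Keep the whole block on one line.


difference() { translate([187, 313, 0]) cube([4339, 147, 2417]); translate([2579, 313, 1328]) cube([996, 147, 726]); }


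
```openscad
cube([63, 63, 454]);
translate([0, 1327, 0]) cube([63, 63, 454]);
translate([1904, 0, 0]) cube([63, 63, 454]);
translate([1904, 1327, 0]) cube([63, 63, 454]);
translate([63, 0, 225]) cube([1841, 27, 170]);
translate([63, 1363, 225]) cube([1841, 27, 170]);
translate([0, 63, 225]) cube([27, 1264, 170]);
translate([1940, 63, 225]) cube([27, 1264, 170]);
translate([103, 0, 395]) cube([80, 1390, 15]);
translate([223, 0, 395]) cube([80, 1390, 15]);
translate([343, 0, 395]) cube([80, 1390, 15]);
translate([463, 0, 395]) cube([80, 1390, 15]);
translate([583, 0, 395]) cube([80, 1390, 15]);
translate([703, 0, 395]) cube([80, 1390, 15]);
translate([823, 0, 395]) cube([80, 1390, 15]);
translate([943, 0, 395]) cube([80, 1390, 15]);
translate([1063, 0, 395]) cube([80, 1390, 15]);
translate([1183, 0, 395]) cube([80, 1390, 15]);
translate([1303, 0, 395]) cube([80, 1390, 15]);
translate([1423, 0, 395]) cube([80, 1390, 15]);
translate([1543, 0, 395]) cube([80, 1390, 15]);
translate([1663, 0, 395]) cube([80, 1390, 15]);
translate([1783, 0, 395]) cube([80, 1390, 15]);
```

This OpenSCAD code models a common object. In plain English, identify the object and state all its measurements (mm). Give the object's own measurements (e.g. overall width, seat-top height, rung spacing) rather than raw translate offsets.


A bed frame 1967 mm long (x) by 1390 mm wide (y). Four 63×63 mm corner posts, 454 mm tall, at the corners of the footprint. Four rails of 27 mm thickness and 170 mm height run between adjacent posts with their undersides at z = 225 mm, their outer faces flush with the outside of the frame (the two x-running rails run between the posts' inner faces; the two y-running rails run between the posts' inner faces). 15 slats, each 80 mm wide (x) and 15 mm thick, lie across the top of the two x-running rails, running the full 1390 mm width of the frame in y; along x they sit between the end posts with a 40 mm gap after the −x posts and between neighbouring slats, leaving 41 mm before the +x posts.
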